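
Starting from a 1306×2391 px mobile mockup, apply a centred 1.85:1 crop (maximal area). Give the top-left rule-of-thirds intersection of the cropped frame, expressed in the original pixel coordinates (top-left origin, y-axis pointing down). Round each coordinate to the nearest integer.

1306/2391 < 1.85/1, so the 1.85:1 crop keeps the full width 1306 and trims height to 1306 × 1/1.85 = 705.95 px.
Top offset = (2391 − 705.95)/2 = 842.53 px; left offset = 0.
Top-left is one-third across and one-third down within the crop:
x = 0.00 + 1 × 1306.00/3 ≈ 435; y = 842.53 + 1 × 705.95/3 ≈ 1078.

(435, 1078)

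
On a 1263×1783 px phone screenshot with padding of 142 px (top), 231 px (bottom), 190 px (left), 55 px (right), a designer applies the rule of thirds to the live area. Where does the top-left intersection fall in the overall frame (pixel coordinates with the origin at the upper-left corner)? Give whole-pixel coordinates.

Content width = 1263 − 190 − 55 = 1018 px; content height = 1783 − 142 − 231 = 1410 px.
Top-left is one-third across and one-third down within the live area.
x = 190 + 1 × 1018/3 = 190 + 339.33 ≈ 529
y = 142 + 1 × 1410/3 = 142 + 470.00 ≈ 612

x = 529 px, y = 612 px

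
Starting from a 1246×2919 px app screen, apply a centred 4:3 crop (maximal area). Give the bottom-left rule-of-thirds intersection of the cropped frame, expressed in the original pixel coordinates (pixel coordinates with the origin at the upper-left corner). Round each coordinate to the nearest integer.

x = 415 px, y = 1615 px

1246/2919 < 4/3, so the 4:3 crop keeps the full width 1246 and trims height to 1246 × 3/4 = 934.50 px.
Top offset = (2919 − 934.50)/2 = 992.25 px; left offset = 0.
Bottom-left is one-third across and two-thirds down within the crop:
x = 0.00 + 1 × 1246.00/3 ≈ 415; y = 992.25 + 2 × 934.50/3 ≈ 1615.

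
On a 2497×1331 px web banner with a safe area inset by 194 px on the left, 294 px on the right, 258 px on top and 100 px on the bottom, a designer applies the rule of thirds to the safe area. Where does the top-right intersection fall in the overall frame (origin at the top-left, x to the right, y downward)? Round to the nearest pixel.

Content width = 2497 − 194 − 294 = 2009 px; content height = 1331 − 258 − 100 = 973 px.
Top-right is two-thirds across and one-third down within the safe area.
x = 194 + 2 × 2009/3 = 194 + 1339.33 ≈ 1533
y = 258 + 1 × 973/3 = 258 + 324.33 ≈ 582

x = 1533 px, y = 582 px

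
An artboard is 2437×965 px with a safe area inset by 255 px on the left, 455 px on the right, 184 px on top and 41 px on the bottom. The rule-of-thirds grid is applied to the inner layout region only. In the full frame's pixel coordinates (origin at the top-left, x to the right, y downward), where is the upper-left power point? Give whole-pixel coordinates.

Content width = 2437 − 255 − 455 = 1727 px; content height = 965 − 184 − 41 = 740 px.
Upper-left is one-third across and one-third down within the inner layout region.
x = 255 + 1 × 1727/3 = 255 + 575.67 ≈ 831
y = 184 + 1 × 740/3 = 184 + 246.67 ≈ 431

(831, 431)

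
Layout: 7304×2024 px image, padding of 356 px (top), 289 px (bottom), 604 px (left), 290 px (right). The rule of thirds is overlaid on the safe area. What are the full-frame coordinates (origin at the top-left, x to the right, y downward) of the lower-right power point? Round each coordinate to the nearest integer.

Content width = 7304 − 604 − 290 = 6410 px; content height = 2024 − 356 − 289 = 1379 px.
Lower-right is two-thirds across and two-thirds down within the safe area.
x = 604 + 2 × 6410/3 = 604 + 4273.33 ≈ 4877
y = 356 + 2 × 1379/3 = 356 + 919.33 ≈ 1275

(4877, 1275)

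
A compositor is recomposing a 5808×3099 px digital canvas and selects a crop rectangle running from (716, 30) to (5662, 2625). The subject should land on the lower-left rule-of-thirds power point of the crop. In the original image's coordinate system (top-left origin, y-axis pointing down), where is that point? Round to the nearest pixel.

x = 2365 px, y = 1760 px

Crop width = 5662 − 716 = 4946 px; one third is 1648.67 px.
Crop height = 2625 − 30 = 2595 px; one third is 865.00 px.
The lower-left point is one-third across and two-thirds down within the crop:
x = 716 + 1 × 1648.67 ≈ 2365; y = 30 + 2 × 865.00 ≈ 1760.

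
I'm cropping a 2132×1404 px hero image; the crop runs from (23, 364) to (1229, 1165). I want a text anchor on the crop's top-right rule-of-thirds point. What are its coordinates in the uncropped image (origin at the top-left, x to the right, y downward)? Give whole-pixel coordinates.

Crop width = 1229 − 23 = 1206 px; one third is 402.00 px.
Crop height = 1165 − 364 = 801 px; one third is 267.00 px.
The top-right point is two-thirds across and one-third down within the crop:
x = 23 + 2 × 402.00 ≈ 827; y = 364 + 1 × 267.00 ≈ 631.

x = 827 px, y = 631 px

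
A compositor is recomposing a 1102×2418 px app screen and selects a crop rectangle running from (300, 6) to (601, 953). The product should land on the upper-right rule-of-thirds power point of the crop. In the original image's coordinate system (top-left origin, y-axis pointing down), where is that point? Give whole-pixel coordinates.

Crop width = 601 − 300 = 301 px; one third is 100.33 px.
Crop height = 953 − 6 = 947 px; one third is 315.67 px.
The upper-right point is two-thirds across and one-third down within the crop:
x = 300 + 2 × 100.33 ≈ 501; y = 6 + 1 × 315.67 ≈ 322.

x = 501 px, y = 322 px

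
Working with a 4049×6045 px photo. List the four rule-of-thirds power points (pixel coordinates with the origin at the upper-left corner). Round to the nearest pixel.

(1350, 2015), (2699, 2015), (1350, 4030), (2699, 4030)

One third of 4049 is 1349.67; one third of 6045 is 2015.
Vertical third lines at x = 1350 and x = 2699; horizontal third lines at y = 2015 and y = 4030.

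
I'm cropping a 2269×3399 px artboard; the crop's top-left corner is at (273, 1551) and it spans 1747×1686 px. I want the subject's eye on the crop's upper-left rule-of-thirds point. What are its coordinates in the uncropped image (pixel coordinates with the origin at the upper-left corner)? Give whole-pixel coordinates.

One third of the crop width 1747 is 582.33 px.
One third of the crop height 1686 is 562.00 px.
The upper-left point is one-third across and one-third down within the crop:
x = 273 + 1 × 582.33 ≈ 855; y = 1551 + 1 × 562.00 ≈ 2113.

(855, 2113)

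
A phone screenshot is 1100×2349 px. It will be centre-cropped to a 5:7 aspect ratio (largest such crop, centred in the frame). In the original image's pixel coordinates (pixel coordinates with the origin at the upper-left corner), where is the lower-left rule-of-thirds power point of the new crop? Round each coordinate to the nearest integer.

1100/2349 < 5/7, so the 5:7 crop keeps the full width 1100 and trims height to 1100 × 7/5 = 1540.00 px.
Top offset = (2349 − 1540.00)/2 = 404.50 px; left offset = 0.
Lower-left is one-third across and two-thirds down within the crop:
x = 0.00 + 1 × 1100.00/3 ≈ 367; y = 404.50 + 2 × 1540.00/3 ≈ 1431.

x = 367 px, y = 1431 px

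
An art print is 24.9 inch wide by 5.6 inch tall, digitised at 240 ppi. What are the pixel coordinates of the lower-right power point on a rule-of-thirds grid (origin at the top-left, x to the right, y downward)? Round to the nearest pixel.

x = 3984 px, y = 896 px

In pixels the canvas is 24.9 × 240 = 5976 wide and 5.6 × 240 = 1344 tall.
The lower-right point is two-thirds across and two-thirds down:
x = 2 × 5976/3 ≈ 3984; y = 2 × 1344/3 ≈ 896.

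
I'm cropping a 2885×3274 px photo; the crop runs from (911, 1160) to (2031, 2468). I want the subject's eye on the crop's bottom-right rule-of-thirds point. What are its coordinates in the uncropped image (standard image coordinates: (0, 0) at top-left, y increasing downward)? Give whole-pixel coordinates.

(1658, 2032)

Crop width = 2031 − 911 = 1120 px; one third is 373.33 px.
Crop height = 2468 − 1160 = 1308 px; one third is 436.00 px.
The bottom-right point is two-thirds across and two-thirds down within the crop:
x = 911 + 2 × 373.33 ≈ 1658; y = 1160 + 2 × 436.00 ≈ 2032.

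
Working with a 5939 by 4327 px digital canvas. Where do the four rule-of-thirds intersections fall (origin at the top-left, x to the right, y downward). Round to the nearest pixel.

One third of 5939 is 1979.67; one third of 4327 is 1442.33.
Vertical third lines at x = 1980 and x = 3959; horizontal third lines at y = 1442 and y = 2885.

(1980, 1442), (3959, 1442), (1980, 2885), (3959, 2885)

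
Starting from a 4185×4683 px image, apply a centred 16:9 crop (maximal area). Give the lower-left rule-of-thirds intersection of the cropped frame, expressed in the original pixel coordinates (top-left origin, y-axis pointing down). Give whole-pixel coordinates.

x = 1395 px, y = 2734 px

4185/4683 < 16/9, so the 16:9 crop keeps the full width 4185 and trims height to 4185 × 9/16 = 2354.06 px.
Top offset = (4683 − 2354.06)/2 = 1164.47 px; left offset = 0.
Lower-left is one-third across and two-thirds down within the crop:
x = 0.00 + 1 × 4185.00/3 ≈ 1395; y = 1164.47 + 2 × 2354.06/3 ≈ 2734.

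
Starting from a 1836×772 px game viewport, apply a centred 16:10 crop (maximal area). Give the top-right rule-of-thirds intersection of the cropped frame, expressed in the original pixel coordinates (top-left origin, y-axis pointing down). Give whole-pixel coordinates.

x = 1124 px, y = 257 px

1836/772 > 16/10, so the 16:10 crop keeps the full height 772 and trims width to 772 × 16/10 = 1235.20 px.
Left offset = (1836 − 1235.20)/2 = 300.40 px; top offset = 0.
Top-right is two-thirds across and one-third down within the crop:
x = 300.40 + 2 × 1235.20/3 ≈ 1124; y = 0.00 + 1 × 772.00/3 ≈ 257.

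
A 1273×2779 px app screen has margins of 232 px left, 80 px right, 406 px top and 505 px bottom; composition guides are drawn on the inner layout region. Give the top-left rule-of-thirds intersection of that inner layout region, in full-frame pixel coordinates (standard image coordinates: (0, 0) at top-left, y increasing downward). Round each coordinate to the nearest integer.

Content width = 1273 − 232 − 80 = 961 px; content height = 2779 − 406 − 505 = 1868 px.
Top-left is one-third across and one-third down within the inner layout region.
x = 232 + 1 × 961/3 = 232 + 320.33 ≈ 552
y = 406 + 1 × 1868/3 = 406 + 622.67 ≈ 1029

x = 552 px, y = 1029 px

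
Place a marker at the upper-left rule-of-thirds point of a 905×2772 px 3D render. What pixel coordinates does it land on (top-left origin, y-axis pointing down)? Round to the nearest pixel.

The upper-left point sits one-third of the way across and one-third of the way down.
x = 1 × 905/3 ≈ 302; y = 1 × 2772/3 ≈ 924.

(302, 924)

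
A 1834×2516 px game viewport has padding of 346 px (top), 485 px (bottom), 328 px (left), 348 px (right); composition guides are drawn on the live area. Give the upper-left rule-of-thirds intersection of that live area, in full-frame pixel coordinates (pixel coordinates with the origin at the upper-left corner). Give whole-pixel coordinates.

Content width = 1834 − 328 − 348 = 1158 px; content height = 2516 − 346 − 485 = 1685 px.
Upper-left is one-third across and one-third down within the live area.
x = 328 + 1 × 1158/3 = 328 + 386.00 ≈ 714
y = 346 + 1 × 1685/3 = 346 + 561.67 ≈ 908

x = 714 px, y = 908 px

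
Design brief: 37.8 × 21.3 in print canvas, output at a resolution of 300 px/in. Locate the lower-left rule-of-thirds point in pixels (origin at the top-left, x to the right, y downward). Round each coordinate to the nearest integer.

(3780, 4260)

In pixels the canvas is 37.8 × 300 = 11340 wide and 21.3 × 300 = 6390 tall.
The lower-left point is one-third across and two-thirds down:
x = 1 × 11340/3 ≈ 3780; y = 2 × 6390/3 ≈ 4260.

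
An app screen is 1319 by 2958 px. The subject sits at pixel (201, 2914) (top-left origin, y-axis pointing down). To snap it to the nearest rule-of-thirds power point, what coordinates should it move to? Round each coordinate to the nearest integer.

Third lines: x ∈ {440, 879}, y ∈ {986, 1972}.
201 is closer to x = 440; 2914 is closer to y = 1972.
So the nearest intersection is the lower-left power point.

(440, 1972)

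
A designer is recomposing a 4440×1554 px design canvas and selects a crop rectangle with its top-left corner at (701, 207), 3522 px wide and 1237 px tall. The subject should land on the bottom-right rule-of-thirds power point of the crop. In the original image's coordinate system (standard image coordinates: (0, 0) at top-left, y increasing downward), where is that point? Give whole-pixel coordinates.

(3049, 1032)

One third of the crop width 3522 is 1174.00 px.
One third of the crop height 1237 is 412.33 px.
The bottom-right point is two-thirds across and two-thirds down within the crop:
x = 701 + 2 × 1174.00 ≈ 3049; y = 207 + 2 × 412.33 ≈ 1032.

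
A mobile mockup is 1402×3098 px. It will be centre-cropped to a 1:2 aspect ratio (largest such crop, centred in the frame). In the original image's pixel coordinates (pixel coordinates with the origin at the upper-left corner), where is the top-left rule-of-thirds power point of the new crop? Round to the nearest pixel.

1402/3098 < 1/2, so the 1:2 crop keeps the full width 1402 and trims height to 1402 × 2/1 = 2804.00 px.
Top offset = (3098 − 2804.00)/2 = 147.00 px; left offset = 0.
Top-left is one-third across and one-third down within the crop:
x = 0.00 + 1 × 1402.00/3 ≈ 467; y = 147.00 + 1 × 2804.00/3 ≈ 1082.

x = 467 px, y = 1082 px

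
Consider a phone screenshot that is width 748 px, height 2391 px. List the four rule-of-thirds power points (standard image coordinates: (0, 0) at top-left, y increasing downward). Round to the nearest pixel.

(249, 797), (499, 797), (249, 1594), (499, 1594)

One third of 748 is 249.33; one third of 2391 is 797.
Vertical third lines at x = 249 and x = 499; horizontal third lines at y = 797 and y = 1594.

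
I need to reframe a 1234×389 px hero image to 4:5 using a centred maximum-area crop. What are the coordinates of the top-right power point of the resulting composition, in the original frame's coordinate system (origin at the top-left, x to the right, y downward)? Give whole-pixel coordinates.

(669, 130)

1234/389 > 4/5, so the 4:5 crop keeps the full height 389 and trims width to 389 × 4/5 = 311.20 px.
Left offset = (1234 − 311.20)/2 = 461.40 px; top offset = 0.
Top-right is two-thirds across and one-third down within the crop:
x = 461.40 + 2 × 311.20/3 ≈ 669; y = 0.00 + 1 × 389.00/3 ≈ 130.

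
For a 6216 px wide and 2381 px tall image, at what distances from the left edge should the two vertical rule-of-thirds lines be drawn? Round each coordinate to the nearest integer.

6216 / 3 = 2072, so the vertical lines sit at one and two thirds of 6216.

x = 2072 px and x = 4144 px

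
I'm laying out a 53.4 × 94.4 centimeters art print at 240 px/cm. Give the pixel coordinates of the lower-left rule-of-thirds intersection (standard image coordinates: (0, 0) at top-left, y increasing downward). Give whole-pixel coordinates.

In pixels the canvas is 53.4 × 240 = 12816 wide and 94.4 × 240 = 22656 tall.
The lower-left point is one-third across and two-thirds down:
x = 1 × 12816/3 ≈ 4272; y = 2 × 22656/3 ≈ 15104.

x = 4272 px, y = 15104 px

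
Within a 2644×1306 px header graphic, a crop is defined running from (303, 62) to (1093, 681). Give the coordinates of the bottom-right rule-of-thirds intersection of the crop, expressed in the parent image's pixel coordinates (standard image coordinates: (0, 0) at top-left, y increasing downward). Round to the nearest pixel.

(830, 475)

Crop width = 1093 − 303 = 790 px; one third is 263.33 px.
Crop height = 681 − 62 = 619 px; one third is 206.33 px.
The bottom-right point is two-thirds across and two-thirds down within the crop:
x = 303 + 2 × 263.33 ≈ 830; y = 62 + 2 × 206.33 ≈ 475.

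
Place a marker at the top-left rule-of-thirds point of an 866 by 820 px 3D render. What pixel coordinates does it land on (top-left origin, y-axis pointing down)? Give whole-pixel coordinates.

The top-left point sits one-third of the way across and one-third of the way down.
x = 1 × 866/3 ≈ 289; y = 1 × 820/3 ≈ 273.

x = 289 px, y = 273 px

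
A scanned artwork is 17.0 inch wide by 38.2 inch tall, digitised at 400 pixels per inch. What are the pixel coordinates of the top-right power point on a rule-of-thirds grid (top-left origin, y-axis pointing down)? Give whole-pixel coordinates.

x = 4533 px, y = 5093 px

In pixels the canvas is 17.0 × 400 = 6800 wide and 38.2 × 400 = 15280 tall.
The top-right point is two-thirds across and one-third down:
x = 2 × 6800/3 ≈ 4533; y = 1 × 15280/3 ≈ 5093.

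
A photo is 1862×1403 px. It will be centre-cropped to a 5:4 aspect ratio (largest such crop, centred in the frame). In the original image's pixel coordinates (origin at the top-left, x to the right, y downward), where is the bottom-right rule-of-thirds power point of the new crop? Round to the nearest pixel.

1862/1403 > 5/4, so the 5:4 crop keeps the full height 1403 and trims width to 1403 × 5/4 = 1753.75 px.
Left offset = (1862 − 1753.75)/2 = 54.12 px; top offset = 0.
Bottom-right is two-thirds across and two-thirds down within the crop:
x = 54.12 + 2 × 1753.75/3 ≈ 1223; y = 0.00 + 2 × 1403.00/3 ≈ 935.

(1223, 935)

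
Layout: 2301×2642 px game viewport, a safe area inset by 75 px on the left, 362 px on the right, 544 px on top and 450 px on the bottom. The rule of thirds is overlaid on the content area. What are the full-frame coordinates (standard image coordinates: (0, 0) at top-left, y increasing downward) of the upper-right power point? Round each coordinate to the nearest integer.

x = 1318 px, y = 1093 px

Content width = 2301 − 75 − 362 = 1864 px; content height = 2642 − 544 − 450 = 1648 px.
Upper-right is two-thirds across and one-third down within the content area.
x = 75 + 2 × 1864/3 = 75 + 1242.67 ≈ 1318
y = 544 + 1 × 1648/3 = 544 + 549.33 ≈ 1093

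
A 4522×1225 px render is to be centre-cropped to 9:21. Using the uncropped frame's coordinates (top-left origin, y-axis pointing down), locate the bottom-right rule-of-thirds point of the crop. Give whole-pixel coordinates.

4522/1225 > 9/21, so the 9:21 crop keeps the full height 1225 and trims width to 1225 × 9/21 = 525.00 px.
Left offset = (4522 − 525.00)/2 = 1998.50 px; top offset = 0.
Bottom-right is two-thirds across and two-thirds down within the crop:
x = 1998.50 + 2 × 525.00/3 ≈ 2349; y = 0.00 + 2 × 1225.00/3 ≈ 817.

x = 2349 px, y = 817 px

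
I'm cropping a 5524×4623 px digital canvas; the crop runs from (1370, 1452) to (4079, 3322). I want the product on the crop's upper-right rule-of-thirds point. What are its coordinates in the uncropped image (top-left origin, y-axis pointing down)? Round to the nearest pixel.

(3176, 2075)

Crop width = 4079 − 1370 = 2709 px; one third is 903.00 px.
Crop height = 3322 − 1452 = 1870 px; one third is 623.33 px.
The upper-right point is two-thirds across and one-third down within the crop:
x = 1370 + 2 × 903.00 ≈ 3176; y = 1452 + 1 × 623.33 ≈ 2075.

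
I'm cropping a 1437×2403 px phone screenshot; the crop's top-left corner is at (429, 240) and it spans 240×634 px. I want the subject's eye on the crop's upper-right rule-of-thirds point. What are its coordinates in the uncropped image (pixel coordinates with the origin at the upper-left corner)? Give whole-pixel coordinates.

One third of the crop width 240 is 80.00 px.
One third of the crop height 634 is 211.33 px.
The upper-right point is two-thirds across and one-third down within the crop:
x = 429 + 2 × 80.00 ≈ 589; y = 240 + 1 × 211.33 ≈ 451.

x = 589 px, y = 451 px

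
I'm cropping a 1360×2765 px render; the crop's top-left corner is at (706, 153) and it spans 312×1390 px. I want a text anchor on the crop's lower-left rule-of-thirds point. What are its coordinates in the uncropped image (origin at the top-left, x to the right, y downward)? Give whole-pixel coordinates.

One third of the crop width 312 is 104.00 px.
One third of the crop height 1390 is 463.33 px.
The lower-left point is one-third across and two-thirds down within the crop:
x = 706 + 1 × 104.00 ≈ 810; y = 153 + 2 × 463.33 ≈ 1080.

x = 810 px, y = 1080 px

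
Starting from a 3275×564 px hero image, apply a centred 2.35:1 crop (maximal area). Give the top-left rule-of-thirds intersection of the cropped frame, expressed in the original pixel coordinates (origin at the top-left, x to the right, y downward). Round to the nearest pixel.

x = 1417 px, y = 188 px

3275/564 > 2.35/1, so the 2.35:1 crop keeps the full height 564 and trims width to 564 × 2.35/1 = 1325.40 px.
Left offset = (3275 − 1325.40)/2 = 974.80 px; top offset = 0.
Top-left is one-third across and one-third down within the crop:
x = 974.80 + 1 × 1325.40/3 ≈ 1417; y = 0.00 + 1 × 564.00/3 ≈ 188.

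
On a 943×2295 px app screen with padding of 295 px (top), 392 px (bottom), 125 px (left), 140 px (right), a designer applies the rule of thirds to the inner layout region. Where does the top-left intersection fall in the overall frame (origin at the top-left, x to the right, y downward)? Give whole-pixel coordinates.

x = 351 px, y = 831 px

Content width = 943 − 125 − 140 = 678 px; content height = 2295 − 295 − 392 = 1608 px.
Top-left is one-third across and one-third down within the inner layout region.
x = 125 + 1 × 678/3 = 125 + 226.00 ≈ 351
y = 295 + 1 × 1608/3 = 295 + 536.00 ≈ 831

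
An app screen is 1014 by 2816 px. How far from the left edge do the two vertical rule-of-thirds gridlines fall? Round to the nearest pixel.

x = 338 px and x = 676 px

1014 / 3 = 338, so the vertical lines sit at one and two thirds of 1014.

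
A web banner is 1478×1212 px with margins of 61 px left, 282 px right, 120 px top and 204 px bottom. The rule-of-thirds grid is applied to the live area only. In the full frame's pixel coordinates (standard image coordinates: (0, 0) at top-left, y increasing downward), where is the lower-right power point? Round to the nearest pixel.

x = 818 px, y = 712 px

Content width = 1478 − 61 − 282 = 1135 px; content height = 1212 − 120 − 204 = 888 px.
Lower-right is two-thirds across and two-thirds down within the live area.
x = 61 + 2 × 1135/3 = 61 + 756.67 ≈ 818
y = 120 + 2 × 888/3 = 120 + 592.00 ≈ 712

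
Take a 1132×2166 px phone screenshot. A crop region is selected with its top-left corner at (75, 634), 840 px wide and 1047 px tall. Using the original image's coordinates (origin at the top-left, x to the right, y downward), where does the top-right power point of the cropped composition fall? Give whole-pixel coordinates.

One third of the crop width 840 is 280.00 px.
One third of the crop height 1047 is 349.00 px.
The top-right point is two-thirds across and one-third down within the crop:
x = 75 + 2 × 280.00 ≈ 635; y = 634 + 1 × 349.00 ≈ 983.

(635, 983)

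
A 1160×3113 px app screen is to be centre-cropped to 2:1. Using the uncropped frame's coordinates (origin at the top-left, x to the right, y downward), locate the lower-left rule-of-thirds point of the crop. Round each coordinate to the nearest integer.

1160/3113 < 2/1, so the 2:1 crop keeps the full width 1160 and trims height to 1160 × 1/2 = 580.00 px.
Top offset = (3113 − 580.00)/2 = 1266.50 px; left offset = 0.
Lower-left is one-third across and two-thirds down within the crop:
x = 0.00 + 1 × 1160.00/3 ≈ 387; y = 1266.50 + 2 × 580.00/3 ≈ 1653.

x = 387 px, y = 1653 px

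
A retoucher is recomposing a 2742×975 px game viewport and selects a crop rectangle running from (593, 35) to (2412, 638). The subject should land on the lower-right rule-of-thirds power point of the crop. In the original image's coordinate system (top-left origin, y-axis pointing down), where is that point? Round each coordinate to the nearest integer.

Crop width = 2412 − 593 = 1819 px; one third is 606.33 px.
Crop height = 638 − 35 = 603 px; one third is 201.00 px.
The lower-right point is two-thirds across and two-thirds down within the crop:
x = 593 + 2 × 606.33 ≈ 1806; y = 35 + 2 × 201.00 ≈ 437.

(1806, 437)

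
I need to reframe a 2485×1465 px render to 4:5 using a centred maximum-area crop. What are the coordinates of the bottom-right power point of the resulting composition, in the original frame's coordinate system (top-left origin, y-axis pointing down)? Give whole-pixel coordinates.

x = 1438 px, y = 977 px

2485/1465 > 4/5, so the 4:5 crop keeps the full height 1465 and trims width to 1465 × 4/5 = 1172.00 px.
Left offset = (2485 − 1172.00)/2 = 656.50 px; top offset = 0.
Bottom-right is two-thirds across and two-thirds down within the crop:
x = 656.50 + 2 × 1172.00/3 ≈ 1438; y = 0.00 + 2 × 1465.00/3 ≈ 977.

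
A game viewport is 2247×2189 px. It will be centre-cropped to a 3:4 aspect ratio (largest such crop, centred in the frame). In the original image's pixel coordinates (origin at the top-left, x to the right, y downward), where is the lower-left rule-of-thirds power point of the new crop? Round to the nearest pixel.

(850, 1459)

2247/2189 > 3/4, so the 3:4 crop keeps the full height 2189 and trims width to 2189 × 3/4 = 1641.75 px.
Left offset = (2247 − 1641.75)/2 = 302.62 px; top offset = 0.
Lower-left is one-third across and two-thirds down within the crop:
x = 302.62 + 1 × 1641.75/3 ≈ 850; y = 0.00 + 2 × 2189.00/3 ≈ 1459.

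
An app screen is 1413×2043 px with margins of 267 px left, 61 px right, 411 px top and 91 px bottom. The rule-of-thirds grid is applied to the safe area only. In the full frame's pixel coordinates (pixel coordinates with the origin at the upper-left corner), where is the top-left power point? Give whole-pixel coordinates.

(629, 925)

Content width = 1413 − 267 − 61 = 1085 px; content height = 2043 − 411 − 91 = 1541 px.
Top-left is one-third across and one-third down within the safe area.
x = 267 + 1 × 1085/3 = 267 + 361.67 ≈ 629
y = 411 + 1 × 1541/3 = 411 + 513.67 ≈ 925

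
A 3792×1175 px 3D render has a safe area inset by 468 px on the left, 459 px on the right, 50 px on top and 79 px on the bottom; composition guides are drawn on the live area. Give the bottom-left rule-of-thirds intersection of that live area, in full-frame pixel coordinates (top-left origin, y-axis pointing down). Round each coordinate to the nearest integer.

Content width = 3792 − 468 − 459 = 2865 px; content height = 1175 − 50 − 79 = 1046 px.
Bottom-left is one-third across and two-thirds down within the live area.
x = 468 + 1 × 2865/3 = 468 + 955.00 ≈ 1423
y = 50 + 2 × 1046/3 = 50 + 697.33 ≈ 747

x = 1423 px, y = 747 px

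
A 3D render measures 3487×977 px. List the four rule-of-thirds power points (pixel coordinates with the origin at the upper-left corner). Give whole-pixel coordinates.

(1162, 326), (2325, 326), (1162, 651), (2325, 651)

One third of 3487 is 1162.33; one third of 977 is 325.67.
Vertical third lines at x = 1162 and x = 2325; horizontal third lines at y = 326 and y = 651.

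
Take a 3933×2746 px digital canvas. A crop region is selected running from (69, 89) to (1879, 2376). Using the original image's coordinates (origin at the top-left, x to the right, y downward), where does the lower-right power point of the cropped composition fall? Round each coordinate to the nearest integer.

(1276, 1614)

Crop width = 1879 − 69 = 1810 px; one third is 603.33 px.
Crop height = 2376 − 89 = 2287 px; one third is 762.33 px.
The lower-right point is two-thirds across and two-thirds down within the crop:
x = 69 + 2 × 603.33 ≈ 1276; y = 89 + 2 × 762.33 ≈ 1614.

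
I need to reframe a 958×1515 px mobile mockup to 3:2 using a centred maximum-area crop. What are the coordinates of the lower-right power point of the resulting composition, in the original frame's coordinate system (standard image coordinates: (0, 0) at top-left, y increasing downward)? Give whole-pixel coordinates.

(639, 864)

958/1515 < 3/2, so the 3:2 crop keeps the full width 958 and trims height to 958 × 2/3 = 638.67 px.
Top offset = (1515 − 638.67)/2 = 438.17 px; left offset = 0.
Lower-right is two-thirds across and two-thirds down within the crop:
x = 0.00 + 2 × 958.00/3 ≈ 639; y = 438.17 + 2 × 638.67/3 ≈ 864.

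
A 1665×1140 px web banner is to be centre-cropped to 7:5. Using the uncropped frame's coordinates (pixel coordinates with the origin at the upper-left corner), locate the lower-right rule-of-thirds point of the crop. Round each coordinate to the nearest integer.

1665/1140 > 7/5, so the 7:5 crop keeps the full height 1140 and trims width to 1140 × 7/5 = 1596.00 px.
Left offset = (1665 − 1596.00)/2 = 34.50 px; top offset = 0.
Lower-right is two-thirds across and two-thirds down within the crop:
x = 34.50 + 2 × 1596.00/3 ≈ 1099; y = 0.00 + 2 × 1140.00/3 ≈ 760.

x = 1099 px, y = 760 px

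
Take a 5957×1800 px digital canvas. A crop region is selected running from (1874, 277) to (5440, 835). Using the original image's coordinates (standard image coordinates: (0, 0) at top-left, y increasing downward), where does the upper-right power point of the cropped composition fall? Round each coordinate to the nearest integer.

Crop width = 5440 − 1874 = 3566 px; one third is 1188.67 px.
Crop height = 835 − 277 = 558 px; one third is 186.00 px.
The upper-right point is two-thirds across and one-third down within the crop:
x = 1874 + 2 × 1188.67 ≈ 4251; y = 277 + 1 × 186.00 ≈ 463.

x = 4251 px, y = 463 px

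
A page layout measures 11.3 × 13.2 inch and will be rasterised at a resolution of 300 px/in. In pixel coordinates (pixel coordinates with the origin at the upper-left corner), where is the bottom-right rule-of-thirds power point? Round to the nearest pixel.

(2260, 2640)

In pixels the canvas is 11.3 × 300 = 3390 wide and 13.2 × 300 = 3960 tall.
The bottom-right point is two-thirds across and two-thirds down:
x = 2 × 3390/3 ≈ 2260; y = 2 × 3960/3 ≈ 2640.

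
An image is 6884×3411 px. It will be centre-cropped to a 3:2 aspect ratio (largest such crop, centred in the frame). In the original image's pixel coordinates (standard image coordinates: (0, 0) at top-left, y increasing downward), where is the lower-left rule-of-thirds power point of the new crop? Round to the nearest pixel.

6884/3411 > 3/2, so the 3:2 crop keeps the full height 3411 and trims width to 3411 × 3/2 = 5116.50 px.
Left offset = (6884 − 5116.50)/2 = 883.75 px; top offset = 0.
Lower-left is one-third across and two-thirds down within the crop:
x = 883.75 + 1 × 5116.50/3 ≈ 2589; y = 0.00 + 2 × 3411.00/3 ≈ 2274.

x = 2589 px, y = 2274 px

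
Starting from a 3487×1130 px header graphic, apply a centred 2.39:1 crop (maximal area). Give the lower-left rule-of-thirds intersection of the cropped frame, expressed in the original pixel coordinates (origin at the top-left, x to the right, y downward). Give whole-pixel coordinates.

3487/1130 > 2.39/1, so the 2.39:1 crop keeps the full height 1130 and trims width to 1130 × 2.39/1 = 2700.70 px.
Left offset = (3487 − 2700.70)/2 = 393.15 px; top offset = 0.
Lower-left is one-third across and two-thirds down within the crop:
x = 393.15 + 1 × 2700.70/3 ≈ 1293; y = 0.00 + 2 × 1130.00/3 ≈ 753.

x = 1293 px, y = 753 px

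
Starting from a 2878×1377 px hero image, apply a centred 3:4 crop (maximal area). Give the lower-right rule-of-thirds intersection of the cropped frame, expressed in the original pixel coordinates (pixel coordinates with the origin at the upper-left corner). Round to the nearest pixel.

(1611, 918)

2878/1377 > 3/4, so the 3:4 crop keeps the full height 1377 and trims width to 1377 × 3/4 = 1032.75 px.
Left offset = (2878 − 1032.75)/2 = 922.62 px; top offset = 0.
Lower-right is two-thirds across and two-thirds down within the crop:
x = 922.62 + 2 × 1032.75/3 ≈ 1611; y = 0.00 + 2 × 1377.00/3 ≈ 918.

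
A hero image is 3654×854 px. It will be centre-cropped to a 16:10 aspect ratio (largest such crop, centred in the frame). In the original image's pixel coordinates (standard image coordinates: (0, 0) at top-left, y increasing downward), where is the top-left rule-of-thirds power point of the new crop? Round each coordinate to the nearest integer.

x = 1599 px, y = 285 px

3654/854 > 16/10, so the 16:10 crop keeps the full height 854 and trims width to 854 × 16/10 = 1366.40 px.
Left offset = (3654 − 1366.40)/2 = 1143.80 px; top offset = 0.
Top-left is one-third across and one-third down within the crop:
x = 1143.80 + 1 × 1366.40/3 ≈ 1599; y = 0.00 + 1 × 854.00/3 ≈ 285.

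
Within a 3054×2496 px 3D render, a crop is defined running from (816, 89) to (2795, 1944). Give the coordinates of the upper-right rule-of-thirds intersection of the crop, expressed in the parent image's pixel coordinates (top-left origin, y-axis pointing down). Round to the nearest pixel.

Crop width = 2795 − 816 = 1979 px; one third is 659.67 px.
Crop height = 1944 − 89 = 1855 px; one third is 618.33 px.
The upper-right point is two-thirds across and one-third down within the crop:
x = 816 + 2 × 659.67 ≈ 2135; y = 89 + 1 × 618.33 ≈ 707.

(2135, 707)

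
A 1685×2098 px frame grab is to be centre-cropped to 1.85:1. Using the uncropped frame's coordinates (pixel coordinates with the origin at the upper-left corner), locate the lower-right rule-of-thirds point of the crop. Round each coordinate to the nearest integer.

x = 1123 px, y = 1201 px

1685/2098 < 1.85/1, so the 1.85:1 crop keeps the full width 1685 and trims height to 1685 × 1/1.85 = 910.81 px.
Top offset = (2098 − 910.81)/2 = 593.59 px; left offset = 0.
Lower-right is two-thirds across and two-thirds down within the crop:
x = 0.00 + 2 × 1685.00/3 ≈ 1123; y = 593.59 + 2 × 910.81/3 ≈ 1201.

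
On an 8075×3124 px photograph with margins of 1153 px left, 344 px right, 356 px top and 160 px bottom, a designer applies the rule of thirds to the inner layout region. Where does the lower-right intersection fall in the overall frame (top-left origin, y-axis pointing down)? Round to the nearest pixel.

x = 5538 px, y = 2095 px

Content width = 8075 − 1153 − 344 = 6578 px; content height = 3124 − 356 − 160 = 2608 px.
Lower-right is two-thirds across and two-thirds down within the inner layout region.
x = 1153 + 2 × 6578/3 = 1153 + 4385.33 ≈ 5538
y = 356 + 2 × 2608/3 = 356 + 1738.67 ≈ 2095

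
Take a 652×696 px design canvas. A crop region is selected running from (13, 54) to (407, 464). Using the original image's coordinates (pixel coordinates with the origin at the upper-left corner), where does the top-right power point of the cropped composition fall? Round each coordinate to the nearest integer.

x = 276 px, y = 191 px

Crop width = 407 − 13 = 394 px; one third is 131.33 px.
Crop height = 464 − 54 = 410 px; one third is 136.67 px.
The top-right point is two-thirds across and one-third down within the crop:
x = 13 + 2 × 131.33 ≈ 276; y = 54 + 1 × 136.67 ≈ 191.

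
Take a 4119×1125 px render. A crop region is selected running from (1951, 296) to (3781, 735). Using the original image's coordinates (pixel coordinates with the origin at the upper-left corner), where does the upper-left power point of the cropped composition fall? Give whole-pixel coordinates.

Crop width = 3781 − 1951 = 1830 px; one third is 610.00 px.
Crop height = 735 − 296 = 439 px; one third is 146.33 px.
The upper-left point is one-third across and one-third down within the crop:
x = 1951 + 1 × 610.00 ≈ 2561; y = 296 + 1 × 146.33 ≈ 442.

(2561, 442)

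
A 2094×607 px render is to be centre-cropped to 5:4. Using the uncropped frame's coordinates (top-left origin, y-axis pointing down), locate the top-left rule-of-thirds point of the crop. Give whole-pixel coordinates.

x = 921 px, y = 202 px

2094/607 > 5/4, so the 5:4 crop keeps the full height 607 and trims width to 607 × 5/4 = 758.75 px.
Left offset = (2094 − 758.75)/2 = 667.62 px; top offset = 0.
Top-left is one-third across and one-third down within the crop:
x = 667.62 + 1 × 758.75/3 ≈ 921; y = 0.00 + 1 × 607.00/3 ≈ 202.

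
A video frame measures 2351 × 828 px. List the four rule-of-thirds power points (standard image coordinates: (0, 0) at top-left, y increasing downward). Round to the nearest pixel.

(784, 276), (1567, 276), (784, 552), (1567, 552)

One third of 2351 is 783.67; one third of 828 is 276.
Vertical third lines at x = 784 and x = 1567; horizontal third lines at y = 276 and y = 552.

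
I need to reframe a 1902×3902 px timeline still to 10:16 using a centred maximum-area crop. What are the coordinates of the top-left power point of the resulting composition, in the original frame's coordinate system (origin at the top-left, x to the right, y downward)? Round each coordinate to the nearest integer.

(634, 1444)

1902/3902 < 10/16, so the 10:16 crop keeps the full width 1902 and trims height to 1902 × 16/10 = 3043.20 px.
Top offset = (3902 − 3043.20)/2 = 429.40 px; left offset = 0.
Top-left is one-third across and one-third down within the crop:
x = 0.00 + 1 × 1902.00/3 ≈ 634; y = 429.40 + 1 × 3043.20/3 ≈ 1444.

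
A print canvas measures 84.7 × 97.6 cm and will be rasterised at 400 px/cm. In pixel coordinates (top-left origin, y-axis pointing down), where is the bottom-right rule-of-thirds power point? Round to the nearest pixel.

In pixels the canvas is 84.7 × 400 = 33880 wide and 97.6 × 400 = 39040 tall.
The bottom-right point is two-thirds across and two-thirds down:
x = 2 × 33880/3 ≈ 22587; y = 2 × 39040/3 ≈ 26027.

(22587, 26027)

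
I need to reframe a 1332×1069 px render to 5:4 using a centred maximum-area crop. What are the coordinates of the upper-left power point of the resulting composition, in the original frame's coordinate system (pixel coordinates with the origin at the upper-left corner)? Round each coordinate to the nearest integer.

1332/1069 < 5/4, so the 5:4 crop keeps the full width 1332 and trims height to 1332 × 4/5 = 1065.60 px.
Top offset = (1069 − 1065.60)/2 = 1.70 px; left offset = 0.
Upper-left is one-third across and one-third down within the crop:
x = 0.00 + 1 × 1332.00/3 ≈ 444; y = 1.70 + 1 × 1065.60/3 ≈ 357.

(444, 357)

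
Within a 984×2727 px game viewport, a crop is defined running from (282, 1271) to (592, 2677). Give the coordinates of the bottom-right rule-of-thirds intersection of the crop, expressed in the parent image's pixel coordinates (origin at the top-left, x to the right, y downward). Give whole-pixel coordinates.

x = 489 px, y = 2208 px

Crop width = 592 − 282 = 310 px; one third is 103.33 px.
Crop height = 2677 − 1271 = 1406 px; one third is 468.67 px.
The bottom-right point is two-thirds across and two-thirds down within the crop:
x = 282 + 2 × 103.33 ≈ 489; y = 1271 + 2 × 468.67 ≈ 2208.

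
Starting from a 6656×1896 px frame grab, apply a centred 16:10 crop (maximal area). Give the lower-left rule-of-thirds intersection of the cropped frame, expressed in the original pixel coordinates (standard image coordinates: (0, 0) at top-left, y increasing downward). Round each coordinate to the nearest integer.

6656/1896 > 16/10, so the 16:10 crop keeps the full height 1896 and trims width to 1896 × 16/10 = 3033.60 px.
Left offset = (6656 − 3033.60)/2 = 1811.20 px; top offset = 0.
Lower-left is one-third across and two-thirds down within the crop:
x = 1811.20 + 1 × 3033.60/3 ≈ 2822; y = 0.00 + 2 × 1896.00/3 ≈ 1264.

(2822, 1264)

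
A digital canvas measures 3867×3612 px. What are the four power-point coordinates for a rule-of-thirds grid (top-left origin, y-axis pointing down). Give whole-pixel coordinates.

(1289, 1204), (2578, 1204), (1289, 2408), (2578, 2408)

One third of 3867 is 1289; one third of 3612 is 1204.
Vertical third lines at x = 1289 and x = 2578; horizontal third lines at y = 1204 and y = 2408.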